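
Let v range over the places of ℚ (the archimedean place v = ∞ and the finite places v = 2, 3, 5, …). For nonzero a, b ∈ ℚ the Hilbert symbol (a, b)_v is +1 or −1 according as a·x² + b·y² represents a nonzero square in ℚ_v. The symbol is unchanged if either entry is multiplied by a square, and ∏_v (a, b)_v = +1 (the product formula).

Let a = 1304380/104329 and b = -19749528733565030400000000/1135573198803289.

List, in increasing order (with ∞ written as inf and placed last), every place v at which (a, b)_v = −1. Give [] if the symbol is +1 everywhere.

[2, 29]

(a, b) ≡ (55, -12441) mod (ℚ^×)²; places V = {2, 3, 5, 7, 11, 13, 17, 19, 29, ∞}.
(a,b)_19: α=-2, u≡17; β=-6, v≡1 (mod 19); (17|19)=+1, (1|19)=+1; sign (−1)^0·+1^-6·+1^-2 = +1.
(a,b)_5: α=1, u≡4; β=8, v≡4 (mod 5); (4|5)=+1, (4|5)=+1; sign (−1)^0·+1^8·+1^1 = +1.
(a,b)_17: α=-2, u≡1; β=-6, v≡3 (mod 17); (1|17)=+1, (3|17)=-1; sign (−1)^0·+1^-6·-1^-2 = +1.
(a,b)_13: α=0, u≡3; β=1, v≡8 (mod 13); (3|13)=+1, (8|13)=-1; sign (−1)^0·+1^1·-1^0 = +1.
(a,b)_2: α=2, β=18; u≡7, v≡7 (mod 8); ε(u)ε(v)=1·1, αω(v)=2·0, βω(u)=18·0; sum ≡ 1  ⇒  -1.
(a,b)_29: α=0, u≡12; β=1, v≡6 (mod 29); (12|29)=-1, (6|29)=+1; sign (−1)^0·-1^1·+1^0 = -1.
(a,b)_11: α=3, u≡9; β=5, v≡7 (mod 11); (9|11)=+1, (7|11)=-1; sign (−1)^1·+1^5·-1^3 = +1.
(a,b)_3: α=0, u≡1; β=3, v≡2 (mod 3); (1|3)=+1, (2|3)=-1; sign (−1)^0·+1^3·-1^0 = +1.
(a,b)_7: α=2, u≡6; β=6, v≡6 (mod 7); (6|7)=-1, (6|7)=-1; sign (−1)^0·-1^6·-1^2 = +1.
(a,b)_∞: sgn(55)=+, sgn(-12441)=−, so +1.
(55, -12441 / ℚ) ramifies at {2, 29}: a division algebra.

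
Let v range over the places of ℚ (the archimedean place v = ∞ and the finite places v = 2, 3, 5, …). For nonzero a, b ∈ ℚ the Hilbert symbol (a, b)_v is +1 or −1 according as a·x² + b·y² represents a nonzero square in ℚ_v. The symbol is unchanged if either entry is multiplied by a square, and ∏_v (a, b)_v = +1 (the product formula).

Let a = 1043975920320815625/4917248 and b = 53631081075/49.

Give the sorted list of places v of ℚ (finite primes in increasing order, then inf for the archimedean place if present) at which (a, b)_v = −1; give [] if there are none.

[2, 5]

(a, b) ≡ (4290, 3) mod (ℚ^×)²; places V = {2, 3, 5, 7, 11, 13, 17, ∞}.
(a,b)_∞: sgn(4290)=+, sgn(3)=+, so +1.
(a,b)_13: α=3, u≡11; β=2, v≡9 (mod 13); (11|13)=-1, (9|13)=+1; sign (−1)^0·-1^2·+1^3 = +1.
(a,b)_2: α=-11, β=0; u≡1, v≡3 (mod 8); ε(u)ε(v)=0·1, αω(v)=-11·1, βω(u)=0·0; sum ≡ 1  ⇒  -1.
(a,b)_17: α=2, u≡10; β=2, v≡14 (mod 17); (10|17)=-1, (14|17)=-1; sign (−1)^0·-1^2·-1^2 = +1.
(a,b)_11: α=7, u≡9; β=4, v≡4 (mod 11); (9|11)=+1, (4|11)=+1; sign (−1)^0·+1^4·+1^7 = +1.
(a,b)_5: α=5, u≡2; β=2, v≡2 (mod 5); (2|5)=-1, (2|5)=-1; sign (−1)^0·-1^2·-1^5 = -1.
(a,b)_7: α=-4, u≡6; β=-2, v≡5 (mod 7); (6|7)=-1, (5|7)=-1; sign (−1)^0·-1^-2·-1^-4 = +1.
(a,b)_3: α=3, u≡2; β=1, v≡1 (mod 3); (2|3)=-1, (1|3)=+1; sign (−1)^1·-1^1·+1^3 = +1.
|Ram(4290, 3)| = 2, even; anisotropic at {2, 5}.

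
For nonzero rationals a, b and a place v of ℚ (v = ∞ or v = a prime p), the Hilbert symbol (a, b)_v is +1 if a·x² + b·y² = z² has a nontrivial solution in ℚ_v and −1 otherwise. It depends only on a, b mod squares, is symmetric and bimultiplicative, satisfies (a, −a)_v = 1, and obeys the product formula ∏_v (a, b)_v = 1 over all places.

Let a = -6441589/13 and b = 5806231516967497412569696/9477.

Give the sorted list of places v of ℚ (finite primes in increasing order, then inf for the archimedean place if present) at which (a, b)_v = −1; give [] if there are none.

Mod squares: a ≡ -1708993, b ≡ 83047822. Check v ∈ {∞, 2, 3, 7, 11, 13, 17, 19, 29, 31, 37}.
v=13: a=13^-1·(≡2), b=13^-1·(≡1) mod 13; (2|13)=-1, (1|13)=+1; (−1)^{-1·-1·6}·(-1)^-1·(+1)^-1 = -1.
v=31: a=31^0·(≡21), b=31^1·(≡16) mod 31; (21|31)=-1, (16|31)=+1; (−1)^{0·1·15}·(-1)^1·(+1)^0 = -1.
v=∞: -1708993 < 0 and 83047822 > 0  ⇒  (a,b)_∞ = +1.
v=2: v_2(a)=0, v_2(b)=5; units ≡ 7, 7 (mod 8); ε·ε+αω+βω = 1·1+0·0+5·0 ≡ 1  ⇒  (a,b)_2 = -1.
v=17: a=17^1·(≡1), b=17^3·(≡3) mod 17; (1|17)=+1, (3|17)=-1; (−1)^{1·3·8}·(+1)^3·(-1)^1 = -1.
v=3: a=3^0·(≡2), b=3^-6·(≡1) mod 3; (2|3)=-1, (1|3)=+1; (−1)^{0·-6·1}·(-1)^-6·(+1)^0 = +1.
v=37: a=37^1·(≡19), b=37^4·(≡7) mod 37; (19|37)=-1, (7|37)=+1; (−1)^{1·4·18}·(-1)^4·(+1)^1 = +1.
v=29: a=29^0·(≡5), b=29^1·(≡27) mod 29; (5|29)=+1, (27|29)=-1; (−1)^{0·1·14}·(+1)^1·(-1)^0 = +1.
v=11: a=11^1·(≡4), b=11^3·(≡2) mod 11; (4|11)=+1, (2|11)=-1; (−1)^{1·3·5}·(+1)^3·(-1)^1 = +1.
v=7: a=7^2·(≡1), b=7^4·(≡4) mod 7; (1|7)=+1, (4|7)=+1; (−1)^{2·4·3}·(+1)^4·(+1)^2 = +1.
v=19: a=19^1·(≡15), b=19^3·(≡9) mod 19; (15|19)=-1, (9|19)=+1; (−1)^{1·3·9}·(-1)^3·(+1)^1 = +1.
Ram(-1708993, 83047822) = {2, 13, 17, 31}; no ℚ_2-point on the conic.

[2, 13, 17, 31]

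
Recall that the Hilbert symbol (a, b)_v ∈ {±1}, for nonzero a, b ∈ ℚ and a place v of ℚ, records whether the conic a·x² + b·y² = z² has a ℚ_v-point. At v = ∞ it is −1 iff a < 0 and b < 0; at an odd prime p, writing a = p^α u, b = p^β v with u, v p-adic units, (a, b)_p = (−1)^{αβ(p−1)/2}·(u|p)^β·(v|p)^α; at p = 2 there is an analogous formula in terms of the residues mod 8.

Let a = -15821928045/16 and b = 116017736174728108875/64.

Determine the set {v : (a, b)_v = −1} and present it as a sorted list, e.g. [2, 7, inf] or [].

Mod squares: a ≡ -21703605, b ≡ 16555. Check v ∈ {∞, 2, 3, 5, 7, 11, 19, 23, 43}.
v=∞: -21703605 < 0 and 16555 > 0  ⇒  (a,b)_∞ = +1.
v=3: a=3^7·(≡1), b=3^8·(≡1) mod 3; (1|3)=+1, (1|3)=+1; (−1)^{7·8·1}·(+1)^8·(+1)^7 = +1.
v=23: a=23^1·(≡9), b=23^2·(≡18) mod 23; (9|23)=+1, (18|23)=+1; (−1)^{1·2·11}·(+1)^2·(+1)^1 = +1.
v=2: v_2(a)=-4, v_2(b)=-6; units ≡ 3, 3 (mod 8); ε·ε+αω+βω = 1·1+-4·1+-6·1 ≡ 1  ⇒  (a,b)_2 = -1.
v=11: a=11^1·(≡9), b=11^3·(≡3) mod 11; (9|11)=+1, (3|11)=+1; (−1)^{1·3·5}·(+1)^3·(+1)^1 = -1.
v=43: a=43^1·(≡27), b=43^3·(≡13) mod 43; (27|43)=-1, (13|43)=+1; (−1)^{1·3·21}·(-1)^3·(+1)^1 = +1.
v=19: a=19^1·(≡16), b=19^2·(≡7) mod 19; (16|19)=+1, (7|19)=+1; (−1)^{1·2·9}·(+1)^2·(+1)^1 = +1.
v=5: a=5^1·(≡1), b=5^3·(≡4) mod 5; (1|5)=+1, (4|5)=+1; (−1)^{1·3·2}·(+1)^3·(+1)^1 = +1.
v=7: a=7^1·(≡1), b=7^1·(≡3) mod 7; (1|7)=+1, (3|7)=-1; (−1)^{1·1·3}·(+1)^1·(-1)^1 = +1.
Ram(-21703605, 16555) = {2, 11}; no ℚ_2-point on the conic.

[2, 11]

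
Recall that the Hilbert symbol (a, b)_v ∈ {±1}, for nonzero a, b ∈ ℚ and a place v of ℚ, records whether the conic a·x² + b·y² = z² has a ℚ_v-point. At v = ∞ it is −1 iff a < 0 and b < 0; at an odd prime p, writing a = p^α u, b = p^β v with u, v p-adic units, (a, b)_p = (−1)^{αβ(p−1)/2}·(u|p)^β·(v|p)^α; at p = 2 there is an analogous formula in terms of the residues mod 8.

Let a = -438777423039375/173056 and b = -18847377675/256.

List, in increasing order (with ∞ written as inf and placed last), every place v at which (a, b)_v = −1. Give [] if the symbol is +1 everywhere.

[7, 17, 29, inf]

(a, b) ≡ (-320943, -11067) mod (ℚ^×)²; places V = {2, 3, 5, 7, 13, 17, 29, 31, ∞}.
(a,b)_31: α=1, u≡9; β=1, v≡13 (mod 31); (9|31)=+1, (13|31)=-1; sign (−1)^1·+1^1·-1^1 = +1.
(a,b)_∞: sgn(-320943)=−, sgn(-11067)=−, so -1.
(a,b)_13: α=-2, u≡10; β=0, v≡12 (mod 13); (10|13)=+1, (12|13)=+1; sign (−1)^0·+1^0·+1^-2 = +1.
(a,b)_17: α=3, u≡15; β=1, v≡5 (mod 17); (15|17)=+1, (5|17)=-1; sign (−1)^0·+1^1·-1^3 = -1.
(a,b)_2: α=-10, β=-8; u≡1, v≡5 (mod 8); ε(u)ε(v)=0·0, αω(v)=-10·1, βω(u)=-8·0; sum ≡ 0  ⇒  +1.
(a,b)_7: α=1, u≡4; β=1, v≡4 (mod 7); (4|7)=+1, (4|7)=+1; sign (−1)^1·+1^1·+1^1 = -1.
(a,b)_3: α=3, u≡2; β=5, v≡1 (mod 3); (2|3)=-1, (1|3)=+1; sign (−1)^1·-1^5·+1^3 = +1.
(a,b)_29: α=3, u≡12; β=2, v≡11 (mod 29); (12|29)=-1, (11|29)=-1; sign (−1)^0·-1^2·-1^3 = -1.
(a,b)_5: α=4, u≡2; β=2, v≡3 (mod 5); (2|5)=-1, (3|5)=-1; sign (−1)^0·-1^2·-1^4 = +1.
(-320943, -11067 / ℚ) ramifies at {7, 17, 29, ∞}: a division algebra.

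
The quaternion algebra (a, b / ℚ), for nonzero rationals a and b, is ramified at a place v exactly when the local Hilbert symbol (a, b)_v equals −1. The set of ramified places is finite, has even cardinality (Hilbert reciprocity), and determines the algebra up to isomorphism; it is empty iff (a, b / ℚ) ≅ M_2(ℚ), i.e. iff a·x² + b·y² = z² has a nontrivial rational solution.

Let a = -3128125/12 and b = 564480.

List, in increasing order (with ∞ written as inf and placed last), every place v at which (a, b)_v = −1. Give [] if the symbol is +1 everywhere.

[3, 5, 7, 13]

Mod squares: a ≡ -15015, b ≡ 5. Check v ∈ {∞, 2, 3, 5, 7, 11, 13}.
v=2: v_2(a)=-2, v_2(b)=8; units ≡ 1, 5 (mod 8); ε·ε+αω+βω = 0·0+-2·1+8·0 ≡ 0  ⇒  (a,b)_2 = +1.
v=11: a=11^1·(≡8), b=11^0·(≡4) mod 11; (8|11)=-1, (4|11)=+1; (−1)^{1·0·5}·(-1)^0·(+1)^1 = +1.
v=13: a=13^1·(≡8), b=13^0·(≡7) mod 13; (8|13)=-1, (7|13)=-1; (−1)^{1·0·6}·(-1)^0·(-1)^1 = -1.
v=∞: -15015 < 0 and 5 > 0  ⇒  (a,b)_∞ = +1.
v=5: a=5^5·(≡2), b=5^1·(≡1) mod 5; (2|5)=-1, (1|5)=+1; (−1)^{5·1·2}·(-1)^1·(+1)^5 = -1.
v=3: a=3^-1·(≡2), b=3^2·(≡2) mod 3; (2|3)=-1, (2|3)=-1; (−1)^{-1·2·1}·(-1)^2·(-1)^-1 = -1.
v=7: a=7^1·(≡1), b=7^2·(≡5) mod 7; (1|7)=+1, (5|7)=-1; (−1)^{1·2·3}·(+1)^2·(-1)^1 = -1.
(-15015, 5 / ℚ) ramifies at {3, 5, 7, 13}: a division algebra.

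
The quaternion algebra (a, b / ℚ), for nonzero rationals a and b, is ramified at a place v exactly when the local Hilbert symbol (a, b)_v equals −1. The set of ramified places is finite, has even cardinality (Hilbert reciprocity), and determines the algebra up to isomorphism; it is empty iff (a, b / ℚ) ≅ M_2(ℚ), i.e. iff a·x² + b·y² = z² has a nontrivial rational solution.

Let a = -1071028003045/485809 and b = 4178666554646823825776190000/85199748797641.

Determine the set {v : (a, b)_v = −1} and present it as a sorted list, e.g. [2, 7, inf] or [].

[2, 23]

Mod squares: a ≡ -14245, b ≡ 851. Check v ∈ {∞, 2, 3, 5, 7, 11, 13, 17, 19, 23, 29, 37, 41}.
v=41: a=41^-2·(≡8), b=41^-4·(≡32) mod 41; (8|41)=+1, (32|41)=+1; (−1)^{-2·-4·20}·(+1)^-4·(+1)^-2 = +1.
v=7: a=7^1·(≡4), b=7^2·(≡4) mod 7; (4|7)=+1, (4|7)=+1; (−1)^{1·2·3}·(+1)^2·(+1)^1 = +1.
v=37: a=37^1·(≡19), b=37^3·(≡8) mod 37; (19|37)=-1, (8|37)=-1; (−1)^{1·3·18}·(-1)^3·(-1)^1 = +1.
v=2: v_2(a)=0, v_2(b)=4; units ≡ 3, 3 (mod 8); ε·ε+αω+βω = 1·1+0·1+4·1 ≡ 1  ⇒  (a,b)_2 = -1.
v=3: a=3^0·(≡2), b=3^2·(≡2) mod 3; (2|3)=-1, (2|3)=-1; (−1)^{0·2·1}·(-1)^2·(-1)^0 = +1.
v=17: a=17^-2·(≡8), b=17^-4·(≡9) mod 17; (8|17)=+1, (9|17)=+1; (−1)^{-2·-4·8}·(+1)^-4·(+1)^-2 = +1.
v=19: a=19^0·(≡1), b=19^-2·(≡8) mod 19; (1|19)=+1, (8|19)=-1; (−1)^{0·-2·9}·(+1)^-2·(-1)^0 = +1.
v=23: a=23^2·(≡14), b=23^5·(≡15) mod 23; (14|23)=-1, (15|23)=-1; (−1)^{2·5·11}·(-1)^5·(-1)^2 = -1.
v=11: a=11^1·(≡1), b=11^2·(≡1) mod 11; (1|11)=+1, (1|11)=+1; (−1)^{1·2·5}·(+1)^2·(+1)^1 = +1.
v=13: a=13^2·(≡4), b=13^4·(≡5) mod 13; (4|13)=+1, (5|13)=-1; (−1)^{2·4·6}·(+1)^4·(-1)^2 = +1.
v=5: a=5^1·(≡4), b=5^4·(≡4) mod 5; (4|5)=+1, (4|5)=+1; (−1)^{1·4·2}·(+1)^4·(+1)^1 = +1.
v=29: a=29^2·(≡7), b=29^2·(≡8) mod 29; (7|29)=+1, (8|29)=-1; (−1)^{2·2·14}·(+1)^2·(-1)^2 = +1.
v=∞: -14245 < 0 and 851 > 0  ⇒  (a,b)_∞ = +1.
(-14245, 851 / ℚ) ramifies at {2, 23}: a division algebra.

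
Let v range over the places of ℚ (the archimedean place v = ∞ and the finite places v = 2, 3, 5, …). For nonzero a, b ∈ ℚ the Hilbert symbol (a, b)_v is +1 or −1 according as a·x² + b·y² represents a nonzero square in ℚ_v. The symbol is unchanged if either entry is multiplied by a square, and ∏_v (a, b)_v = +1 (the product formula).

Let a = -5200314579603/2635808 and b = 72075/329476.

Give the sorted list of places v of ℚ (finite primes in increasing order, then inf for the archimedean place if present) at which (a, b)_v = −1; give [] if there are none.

(a, b) ≡ (-6, 3) mod (ℚ^×)²; places V = {2, 3, 5, 7, 11, 13, 31, 41, ∞}.
(a,b)_41: α=-2, u≡29; β=-2, v≡14 (mod 41); (29|41)=-1, (14|41)=-1; sign (−1)^0·-1^-2·-1^-2 = +1.
(a,b)_7: α=-2, u≡1; β=-2, v≡6 (mod 7); (1|7)=+1, (6|7)=-1; sign (−1)^0·+1^-2·-1^-2 = +1.
(a,b)_2: α=-5, β=-2; u≡5, v≡3 (mod 8); ε(u)ε(v)=0·1, αω(v)=-5·1, βω(u)=-2·1; sum ≡ 1  ⇒  -1.
(a,b)_∞: sgn(-6)=−, sgn(3)=+, so +1.
(a,b)_13: α=2, u≡8; β=0, v≡4 (mod 13); (8|13)=-1, (4|13)=+1; sign (−1)^0·-1^0·+1^2 = +1.
(a,b)_11: α=4, u≡1; β=0, v≡9 (mod 11); (1|11)=+1, (9|11)=+1; sign (−1)^0·+1^0·+1^4 = +1.
(a,b)_3: α=7, u≡1; β=1, v≡1 (mod 3); (1|3)=+1, (1|3)=+1; sign (−1)^1·+1^1·+1^7 = -1.
(a,b)_31: α=2, u≡14; β=2, v≡21 (mod 31); (14|31)=+1, (21|31)=-1; sign (−1)^0·+1^2·-1^2 = +1.
(a,b)_5: α=0, u≡4; β=2, v≡3 (mod 5); (4|5)=+1, (3|5)=-1; sign (−1)^0·+1^2·-1^0 = +1.
|Ram(-6, 3)| = 2, even; anisotropic at {2, 3}.

[2, 3]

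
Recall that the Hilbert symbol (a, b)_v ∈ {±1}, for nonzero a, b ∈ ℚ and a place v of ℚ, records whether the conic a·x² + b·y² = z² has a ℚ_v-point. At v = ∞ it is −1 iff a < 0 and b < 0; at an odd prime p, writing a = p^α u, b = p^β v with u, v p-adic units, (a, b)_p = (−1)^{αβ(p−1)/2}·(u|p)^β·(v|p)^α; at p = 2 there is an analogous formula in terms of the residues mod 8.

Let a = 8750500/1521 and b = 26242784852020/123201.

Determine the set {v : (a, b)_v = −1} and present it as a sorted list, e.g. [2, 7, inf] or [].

Mod squares: a ≡ 87505, b ≡ 1919005. Check v ∈ {∞, 2, 3, 5, 11, 13, 23, 37, 41, 43}.
v=37: a=37^1·(≡36), b=37^1·(≡4) mod 37; (36|37)=+1, (4|37)=+1; (−1)^{1·1·18}·(+1)^1·(+1)^1 = +1.
v=13: a=13^-2·(≡2), b=13^-2·(≡9) mod 13; (2|13)=-1, (9|13)=+1; (−1)^{-2·-2·6}·(-1)^-2·(+1)^-2 = +1.
v=3: a=3^-2·(≡1), b=3^-6·(≡1) mod 3; (1|3)=+1, (1|3)=+1; (−1)^{-2·-6·1}·(+1)^-6·(+1)^-2 = +1.
v=5: a=5^3·(≡4), b=5^1·(≡4) mod 5; (4|5)=+1, (4|5)=+1; (−1)^{3·1·2}·(+1)^1·(+1)^3 = +1.
v=41: a=41^0·(≡29), b=41^1·(≡26) mod 41; (29|41)=-1, (26|41)=-1; (−1)^{0·1·20}·(-1)^1·(-1)^0 = -1.
v=23: a=23^0·(≡4), b=23^1·(≡11) mod 23; (4|23)=+1, (11|23)=-1; (−1)^{0·1·11}·(+1)^1·(-1)^0 = +1.
v=43: a=43^1·(≡23), b=43^4·(≡15) mod 43; (23|43)=+1, (15|43)=+1; (−1)^{1·4·21}·(+1)^4·(+1)^1 = +1.
v=11: a=11^1·(≡8), b=11^1·(≡2) mod 11; (8|11)=-1, (2|11)=-1; (−1)^{1·1·5}·(-1)^1·(-1)^1 = -1.
v=∞: 87505 > 0 and 1919005 > 0  ⇒  (a,b)_∞ = +1.
v=2: v_2(a)=2, v_2(b)=2; units ≡ 1, 5 (mod 8); ε·ε+αω+βω = 0·0+2·1+2·0 ≡ 0  ⇒  (a,b)_2 = +1.
(87505, 1919005 / ℚ) ramifies at {11, 41}: a division algebra.

[11, 41]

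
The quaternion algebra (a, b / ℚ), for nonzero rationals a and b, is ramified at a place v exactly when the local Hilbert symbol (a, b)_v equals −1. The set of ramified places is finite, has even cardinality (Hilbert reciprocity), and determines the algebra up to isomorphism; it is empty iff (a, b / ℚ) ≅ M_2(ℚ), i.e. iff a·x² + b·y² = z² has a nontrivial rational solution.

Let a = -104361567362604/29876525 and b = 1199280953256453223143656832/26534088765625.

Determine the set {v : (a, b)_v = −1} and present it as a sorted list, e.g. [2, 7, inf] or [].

[17, 29]

(a, b) ≡ (-551, 102) mod (ℚ^×)²; places V = {2, 3, 5, 7, 17, 19, 23, 29, 31, 37, ∞}.
(a,b)_37: α=2, u≡3; β=2, v≡1 (mod 37); (3|37)=+1, (1|37)=+1; sign (−1)^0·+1^2·+1^2 = +1.
(a,b)_7: α=-2, u≡2; β=-4, v≡2 (mod 7); (2|7)=+1, (2|7)=+1; sign (−1)^0·+1^-4·+1^-2 = +1.
(a,b)_∞: sgn(-551)=−, sgn(102)=+, so +1.
(a,b)_17: α=2, u≡10; β=3, v≡6 (mod 17); (10|17)=-1, (6|17)=-1; sign (−1)^0·-1^3·-1^2 = -1.
(a,b)_23: α=2, u≡9; β=4, v≡17 (mod 23); (9|23)=+1, (17|23)=-1; sign (−1)^0·+1^4·-1^2 = +1.
(a,b)_19: α=1, u≡9; β=2, v≡17 (mod 19); (9|19)=+1, (17|19)=+1; sign (−1)^0·+1^2·+1^1 = +1.
(a,b)_2: α=2, β=7; u≡1, v≡3 (mod 8); ε(u)ε(v)=0·1, αω(v)=2·1, βω(u)=7·0; sum ≡ 0  ⇒  +1.
(a,b)_31: α=0, u≡25; β=2, v≡8 (mod 31); (25|31)=+1, (8|31)=+1; sign (−1)^0·+1^2·+1^0 = +1.
(a,b)_29: α=-3, u≡2; β=-4, v≡27 (mod 29); (2|29)=-1, (27|29)=-1; sign (−1)^0·-1^-4·-1^-3 = -1.
(a,b)_5: α=-2, u≡1; β=-6, v≡2 (mod 5); (1|5)=+1, (2|5)=-1; sign (−1)^0·+1^-6·-1^-2 = +1.
(a,b)_3: α=8, u≡1; β=15, v≡1 (mod 3); (1|3)=+1, (1|3)=+1; sign (−1)^0·+1^15·+1^8 = +1.
(-551, 102 / ℚ) ramifies at {17, 29}: a division algebra.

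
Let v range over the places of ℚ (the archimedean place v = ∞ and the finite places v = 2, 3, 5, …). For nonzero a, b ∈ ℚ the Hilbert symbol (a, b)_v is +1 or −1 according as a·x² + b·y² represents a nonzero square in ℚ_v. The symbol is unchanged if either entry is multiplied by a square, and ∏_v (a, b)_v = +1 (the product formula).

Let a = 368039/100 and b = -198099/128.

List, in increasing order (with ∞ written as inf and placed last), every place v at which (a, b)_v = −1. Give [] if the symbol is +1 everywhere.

Mod squares: a ≡ 7511, b ≡ -44022. Check v ∈ {∞, 2, 3, 5, 7, 11, 23, 29, 37}.
v=11: a=11^0·(≡1), b=11^1·(≡6) mod 11; (1|11)=+1, (6|11)=-1; (−1)^{0·1·5}·(+1)^1·(-1)^0 = +1.
v=2: v_2(a)=-2, v_2(b)=-7; units ≡ 7, 5 (mod 8); ε·ε+αω+βω = 1·0+-2·1+-7·0 ≡ 0  ⇒  (a,b)_2 = +1.
v=7: a=7^3·(≡1), b=7^0·(≡4) mod 7; (1|7)=+1, (4|7)=+1; (−1)^{3·0·3}·(+1)^0·(+1)^3 = +1.
v=29: a=29^1·(≡17), b=29^1·(≡18) mod 29; (17|29)=-1, (18|29)=-1; (−1)^{1·1·14}·(-1)^1·(-1)^1 = +1.
v=37: a=37^1·(≡14), b=37^0·(≡13) mod 37; (14|37)=-1, (13|37)=-1; (−1)^{1·0·18}·(-1)^0·(-1)^1 = -1.
v=23: a=23^0·(≡2), b=23^1·(≡8) mod 23; (2|23)=+1, (8|23)=+1; (−1)^{0·1·11}·(+1)^1·(+1)^0 = +1.
v=∞: 7511 > 0 and -44022 < 0  ⇒  (a,b)_∞ = +1.
v=5: a=5^-2·(≡1), b=5^0·(≡2) mod 5; (1|5)=+1, (2|5)=-1; (−1)^{-2·0·2}·(+1)^0·(-1)^-2 = +1.
v=3: a=3^0·(≡2), b=3^3·(≡2) mod 3; (2|3)=-1, (2|3)=-1; (−1)^{0·3·1}·(-1)^3·(-1)^0 = -1.
|Ram(7511, -44022)| = 2, even; anisotropic at {3, 37}.

[3, 37]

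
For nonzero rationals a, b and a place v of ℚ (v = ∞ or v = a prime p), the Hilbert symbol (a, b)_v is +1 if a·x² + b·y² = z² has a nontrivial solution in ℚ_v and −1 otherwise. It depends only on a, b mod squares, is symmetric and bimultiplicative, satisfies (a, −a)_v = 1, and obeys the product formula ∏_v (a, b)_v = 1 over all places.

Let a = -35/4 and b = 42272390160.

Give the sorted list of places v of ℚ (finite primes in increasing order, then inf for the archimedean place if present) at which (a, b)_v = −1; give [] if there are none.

(a, b) ≡ (-35, 13585) mod (ℚ^×)²; places V = {2, 3, 5, 7, 11, 13, 19, ∞}.
(a,b)_5: α=1, u≡2; β=1, v≡2 (mod 5); (2|5)=-1, (2|5)=-1; sign (−1)^0·-1^1·-1^1 = +1.
(a,b)_3: α=0, u≡1; β=4, v≡1 (mod 3); (1|3)=+1, (1|3)=+1; sign (−1)^0·+1^4·+1^0 = +1.
(a,b)_7: α=1, u≡4; β=4, v≡5 (mod 7); (4|7)=+1, (5|7)=-1; sign (−1)^0·+1^4·-1^1 = -1.
(a,b)_11: α=0, u≡5; β=1, v≡4 (mod 11); (5|11)=+1, (4|11)=+1; sign (−1)^0·+1^1·+1^0 = +1.
(a,b)_∞: sgn(-35)=−, sgn(13585)=+, so +1.
(a,b)_2: α=-2, β=4; u≡5, v≡1 (mod 8); ε(u)ε(v)=0·0, αω(v)=-2·0, βω(u)=4·1; sum ≡ 0  ⇒  +1.
(a,b)_19: α=0, u≡15; β=1, v≡13 (mod 19); (15|19)=-1, (13|19)=-1; sign (−1)^0·-1^1·-1^0 = -1.
(a,b)_13: α=0, u≡1; β=1, v≡2 (mod 13); (1|13)=+1, (2|13)=-1; sign (−1)^0·+1^1·-1^0 = +1.
|Ram(-35, 13585)| = 2, even; anisotropic at {7, 19}.

[7, 19]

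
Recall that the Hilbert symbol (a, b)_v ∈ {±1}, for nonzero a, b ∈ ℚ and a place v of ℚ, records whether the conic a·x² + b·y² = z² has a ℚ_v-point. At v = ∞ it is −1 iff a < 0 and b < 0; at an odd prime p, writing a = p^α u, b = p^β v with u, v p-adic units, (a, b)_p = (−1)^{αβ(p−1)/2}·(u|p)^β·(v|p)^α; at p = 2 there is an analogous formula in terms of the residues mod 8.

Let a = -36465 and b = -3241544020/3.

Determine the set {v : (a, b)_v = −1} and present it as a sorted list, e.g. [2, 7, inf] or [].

[11, 13, 17, 19, 29, inf]

(a, b) ≡ (-36465, -20092215) mod (ℚ^×)²; places V = {2, 3, 5, 11, 13, 17, 19, 29, ∞}.
(a,b)_2: α=0, β=2; u≡7, v≡1 (mod 8); ε(u)ε(v)=1·0, αω(v)=0·0, βω(u)=2·0; sum ≡ 0  ⇒  +1.
(a,b)_3: α=1, u≡1; β=-1, v≡2 (mod 3); (1|3)=+1, (2|3)=-1; sign (−1)^1·+1^-1·-1^1 = +1.
(a,b)_∞: sgn(-36465)=−, sgn(-20092215)=−, so -1.
(a,b)_19: α=0, u≡15; β=1, v≡17 (mod 19); (15|19)=-1, (17|19)=+1; sign (−1)^0·-1^1·+1^0 = -1.
(a,b)_13: α=1, u≡3; β=1, v≡5 (mod 13); (3|13)=+1, (5|13)=-1; sign (−1)^0·+1^1·-1^1 = -1.
(a,b)_17: α=1, u≡14; β=1, v≡4 (mod 17); (14|17)=-1, (4|17)=+1; sign (−1)^0·-1^1·+1^1 = -1.
(a,b)_11: α=1, u≡7; β=3, v≡8 (mod 11); (7|11)=-1, (8|11)=-1; sign (−1)^1·-1^3·-1^1 = -1.
(a,b)_29: α=0, u≡17; β=1, v≡25 (mod 29); (17|29)=-1, (25|29)=+1; sign (−1)^0·-1^1·+1^0 = -1.
(a,b)_5: α=1, u≡2; β=1, v≡2 (mod 5); (2|5)=-1, (2|5)=-1; sign (−1)^0·-1^1·-1^1 = +1.
(-36465, -20092215 / ℚ) ramifies at {11, 13, 17, 19, 29, ∞}: a division algebra.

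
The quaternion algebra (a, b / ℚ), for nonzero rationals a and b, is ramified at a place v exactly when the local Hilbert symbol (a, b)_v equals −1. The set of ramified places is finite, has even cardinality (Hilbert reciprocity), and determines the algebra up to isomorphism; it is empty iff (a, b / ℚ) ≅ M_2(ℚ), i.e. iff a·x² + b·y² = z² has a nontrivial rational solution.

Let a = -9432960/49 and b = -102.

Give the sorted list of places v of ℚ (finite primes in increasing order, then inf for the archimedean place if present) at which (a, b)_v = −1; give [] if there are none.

(a, b) ≡ (-510, -102) mod (ℚ^×)²; places V = {2, 3, 5, 7, 17, ∞}.
(a,b)_7: α=-2, u≡2; β=0, v≡3 (mod 7); (2|7)=+1, (3|7)=-1; sign (−1)^0·+1^0·-1^-2 = +1.
(a,b)_2: α=7, β=1; u≡1, v≡5 (mod 8); ε(u)ε(v)=0·0, αω(v)=7·1, βω(u)=1·0; sum ≡ 1  ⇒  -1.
(a,b)_5: α=1, u≡2; β=0, v≡3 (mod 5); (2|5)=-1, (3|5)=-1; sign (−1)^0·-1^0·-1^1 = -1.
(a,b)_17: α=3, u≡8; β=1, v≡11 (mod 17); (8|17)=+1, (11|17)=-1; sign (−1)^0·+1^1·-1^3 = -1.
(a,b)_3: α=1, u≡1; β=1, v≡2 (mod 3); (1|3)=+1, (2|3)=-1; sign (−1)^1·+1^1·-1^1 = +1.
(a,b)_∞: sgn(-510)=−, sgn(-102)=−, so -1.
Ram(-510, -102) = {2, 5, 17, ∞}; no ℚ_2-point on the conic.

[2, 5, 17, inf]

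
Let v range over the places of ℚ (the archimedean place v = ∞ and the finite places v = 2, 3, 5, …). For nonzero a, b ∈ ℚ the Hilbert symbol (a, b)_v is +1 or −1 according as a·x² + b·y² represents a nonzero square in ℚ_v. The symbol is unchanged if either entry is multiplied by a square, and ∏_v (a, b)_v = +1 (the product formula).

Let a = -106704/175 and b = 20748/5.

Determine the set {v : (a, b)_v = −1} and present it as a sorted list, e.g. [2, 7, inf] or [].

[3, 5, 7, 13]

Mod squares: a ≡ -5187, b ≡ 25935. Check v ∈ {∞, 2, 3, 5, 7, 13, 19}.
v=3: a=3^3·(≡2), b=3^1·(≡2) mod 3; (2|3)=-1, (2|3)=-1; (−1)^{3·1·1}·(-1)^1·(-1)^3 = -1.
v=5: a=5^-2·(≡3), b=5^-1·(≡3) mod 5; (3|5)=-1, (3|5)=-1; (−1)^{-2·-1·2}·(-1)^-1·(-1)^-2 = -1.
v=13: a=13^1·(≡10), b=13^1·(≡2) mod 13; (10|13)=+1, (2|13)=-1; (−1)^{1·1·6}·(+1)^1·(-1)^1 = -1.
v=7: a=7^-1·(≡1), b=7^1·(≡2) mod 7; (1|7)=+1, (2|7)=+1; (−1)^{-1·1·3}·(+1)^1·(+1)^-1 = -1.
v=19: a=19^1·(≡2), b=19^1·(≡17) mod 19; (2|19)=-1, (17|19)=+1; (−1)^{1·1·9}·(-1)^1·(+1)^1 = +1.
v=∞: -5187 < 0 and 25935 > 0  ⇒  (a,b)_∞ = +1.
v=2: v_2(a)=4, v_2(b)=2; units ≡ 5, 7 (mod 8); ε·ε+αω+βω = 0·1+4·0+2·1 ≡ 0  ⇒  (a,b)_2 = +1.
Ram(-5187, 25935) = {3, 5, 7, 13}; no ℚ_3-point on the conic.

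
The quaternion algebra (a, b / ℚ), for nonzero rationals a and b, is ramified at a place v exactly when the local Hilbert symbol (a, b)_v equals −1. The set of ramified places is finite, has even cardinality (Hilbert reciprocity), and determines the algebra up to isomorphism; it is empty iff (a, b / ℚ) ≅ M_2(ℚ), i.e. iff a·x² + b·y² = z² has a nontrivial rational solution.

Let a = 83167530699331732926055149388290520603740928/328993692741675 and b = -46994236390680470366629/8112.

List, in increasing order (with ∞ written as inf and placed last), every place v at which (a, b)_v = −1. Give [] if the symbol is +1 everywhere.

Mod squares: a ≡ 2467641, b ≡ -14007. Check v ∈ {∞, 2, 3, 5, 7, 11, 13, 17, 19, 23, 29, 37, 43, 47}.
v=37: a=37^3·(≡14), b=37^2·(≡26) mod 37; (14|37)=-1, (26|37)=+1; (−1)^{3·2·18}·(-1)^2·(+1)^3 = +1.
v=13: a=13^-4·(≡8), b=13^-2·(≡6) mod 13; (8|13)=-1, (6|13)=-1; (−1)^{-4·-2·6}·(-1)^-2·(-1)^-4 = +1.
v=3: a=3^-13·(≡1), b=3^-1·(≡2) mod 3; (1|3)=+1, (2|3)=-1; (−1)^{-13·-1·1}·(+1)^-1·(-1)^-13 = +1.
v=29: a=29^6·(≡15), b=29^3·(≡12) mod 29; (15|29)=-1, (12|29)=-1; (−1)^{6·3·14}·(-1)^3·(-1)^6 = -1.
v=43: a=43^3·(≡41), b=43^2·(≡35) mod 43; (41|43)=+1, (35|43)=+1; (−1)^{3·2·21}·(+1)^2·(+1)^3 = +1.
v=23: a=23^2·(≡11), b=23^1·(≡3) mod 23; (11|23)=-1, (3|23)=+1; (−1)^{2·1·11}·(-1)^1·(+1)^2 = -1.
v=5: a=5^-2·(≡4), b=5^0·(≡3) mod 5; (4|5)=+1, (3|5)=-1; (−1)^{-2·0·2}·(+1)^0·(-1)^-2 = +1.
v=2: v_2(a)=8, v_2(b)=-4; units ≡ 1, 1 (mod 8); ε·ε+αω+βω = 0·0+8·0+-4·0 ≡ 0  ⇒  (a,b)_2 = +1.
v=11: a=11^5·(≡10), b=11^2·(≡6) mod 11; (10|11)=-1, (6|11)=-1; (−1)^{5·2·5}·(-1)^2·(-1)^5 = -1.
v=17: a=17^-2·(≡11), b=17^0·(≡15) mod 17; (11|17)=-1, (15|17)=+1; (−1)^{-2·0·8}·(-1)^0·(+1)^-2 = +1.
v=∞: 2467641 > 0 and -14007 < 0  ⇒  (a,b)_∞ = +1.
v=7: a=7^6·(≡2), b=7^3·(≡4) mod 7; (2|7)=+1, (4|7)=+1; (−1)^{6·3·3}·(+1)^3·(+1)^6 = +1.
v=19: a=19^4·(≡6), b=19^2·(≡10) mod 19; (6|19)=+1, (10|19)=-1; (−1)^{4·2·9}·(+1)^2·(-1)^4 = +1.
v=47: a=47^3·(≡1), b=47^2·(≡11) mod 47; (1|47)=+1, (11|47)=-1; (−1)^{3·2·23}·(+1)^2·(-1)^3 = -1.
|Ram(2467641, -14007)| = 4, even; anisotropic at {11, 23, 29, 47}.

[11, 23, 29, 47]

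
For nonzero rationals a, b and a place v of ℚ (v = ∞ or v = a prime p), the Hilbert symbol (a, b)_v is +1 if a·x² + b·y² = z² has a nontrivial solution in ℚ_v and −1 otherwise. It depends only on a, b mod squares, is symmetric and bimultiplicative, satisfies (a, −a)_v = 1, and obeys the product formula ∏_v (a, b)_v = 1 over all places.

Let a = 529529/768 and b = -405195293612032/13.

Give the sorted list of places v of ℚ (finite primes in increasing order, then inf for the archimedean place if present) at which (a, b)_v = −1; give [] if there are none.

(a, b) ≡ (3003, -286) mod (ℚ^×)²; places V = {2, 3, 7, 11, 13, 17, 23, ∞}.
(a,b)_17: α=0, u≡10; β=2, v≡5 (mod 17); (10|17)=-1, (5|17)=-1; sign (−1)^0·-1^2·-1^0 = +1.
(a,b)_2: α=-8, β=11; u≡3, v≡1 (mod 8); ε(u)ε(v)=1·0, αω(v)=-8·0, βω(u)=11·1; sum ≡ 1  ⇒  -1.
(a,b)_11: α=1, u≡4; β=1, v≡10 (mod 11); (4|11)=+1, (10|11)=-1; sign (−1)^1·+1^1·-1^1 = +1.
(a,b)_23: α=2, u≡9; β=2, v≡2 (mod 23); (9|23)=+1, (2|23)=+1; sign (−1)^0·+1^2·+1^2 = +1.
(a,b)_3: α=-1, u≡2; β=0, v≡2 (mod 3); (2|3)=-1, (2|3)=-1; sign (−1)^0·-1^0·-1^-1 = -1.
(a,b)_∞: sgn(3003)=+, sgn(-286)=−, so +1.
(a,b)_7: α=1, u≡1; β=6, v≡2 (mod 7); (1|7)=+1, (2|7)=+1; sign (−1)^0·+1^6·+1^1 = +1.
(a,b)_13: α=1, u≡4; β=-1, v≡12 (mod 13); (4|13)=+1, (12|13)=+1; sign (−1)^0·+1^-1·+1^1 = +1.
Ram(3003, -286) = {2, 3}; no ℚ_2-point on the conic.

[2, 3]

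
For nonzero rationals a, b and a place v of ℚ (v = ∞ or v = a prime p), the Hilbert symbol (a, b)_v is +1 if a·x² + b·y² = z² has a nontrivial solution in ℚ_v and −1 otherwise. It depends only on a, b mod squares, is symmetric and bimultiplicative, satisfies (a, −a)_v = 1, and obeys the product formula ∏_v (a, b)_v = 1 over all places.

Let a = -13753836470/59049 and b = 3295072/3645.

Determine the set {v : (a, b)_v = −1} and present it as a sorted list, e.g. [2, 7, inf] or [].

(a, b) ≡ (-230, 8510) mod (ℚ^×)²; places V = {2, 3, 5, 11, 19, 23, 37, ∞}.
(a,b)_2: α=1, β=5; u≡5, v≡7 (mod 8); ε(u)ε(v)=0·1, αω(v)=1·0, βω(u)=5·1; sum ≡ 1  ⇒  -1.
(a,b)_37: α=2, u≡19; β=1, v≡31 (mod 37); (19|37)=-1, (31|37)=-1; sign (−1)^0·-1^1·-1^2 = -1.
(a,b)_5: α=1, u≡4; β=-1, v≡3 (mod 5); (4|5)=+1, (3|5)=-1; sign (−1)^0·+1^-1·-1^1 = -1.
(a,b)_∞: sgn(-230)=−, sgn(8510)=+, so +1.
(a,b)_11: α=2, u≡1; β=2, v≡10 (mod 11); (1|11)=+1, (10|11)=-1; sign (−1)^0·+1^2·-1^2 = +1.
(a,b)_19: α=2, u≡11; β=0, v≡1 (mod 19); (11|19)=+1, (1|19)=+1; sign (−1)^0·+1^0·+1^2 = +1.
(a,b)_3: α=-10, u≡1; β=-6, v≡2 (mod 3); (1|3)=+1, (2|3)=-1; sign (−1)^0·+1^-6·-1^-10 = +1.
(a,b)_23: α=1, u≡9; β=1, v≡6 (mod 23); (9|23)=+1, (6|23)=+1; sign (−1)^1·+1^1·+1^1 = -1.
Ram(-230, 8510) = {2, 5, 23, 37}; no ℚ_2-point on the conic.

[2, 5, 23, 37]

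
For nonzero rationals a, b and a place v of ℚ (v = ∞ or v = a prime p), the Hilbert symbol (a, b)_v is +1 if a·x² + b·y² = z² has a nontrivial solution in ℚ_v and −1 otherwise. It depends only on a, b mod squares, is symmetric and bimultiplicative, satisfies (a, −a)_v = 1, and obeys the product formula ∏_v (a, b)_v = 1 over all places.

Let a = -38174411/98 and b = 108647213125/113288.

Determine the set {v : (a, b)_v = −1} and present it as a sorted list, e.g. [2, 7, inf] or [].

[19, 23]

Mod squares: a ≡ -630982, b ≡ 413402. Check v ∈ {∞, 2, 5, 7, 11, 17, 19, 23, 29, 43}.
v=43: a=43^1·(≡18), b=43^1·(≡14) mod 43; (18|43)=-1, (14|43)=+1; (−1)^{1·1·21}·(-1)^1·(+1)^1 = +1.
v=2: v_2(a)=-1, v_2(b)=-3; units ≡ 5, 5 (mod 8); ε·ε+αω+βω = 0·0+-1·1+-3·1 ≡ 0  ⇒  (a,b)_2 = +1.
v=11: a=11^3·(≡4), b=11^1·(≡8) mod 11; (4|11)=+1, (8|11)=-1; (−1)^{3·1·5}·(+1)^1·(-1)^3 = +1.
v=17: a=17^0·(≡11), b=17^-2·(≡13) mod 17; (11|17)=-1, (13|17)=+1; (−1)^{0·-2·8}·(-1)^-2·(+1)^0 = +1.
v=23: a=23^1·(≡14), b=23^1·(≡22) mod 23; (14|23)=-1, (22|23)=-1; (−1)^{1·1·11}·(-1)^1·(-1)^1 = -1.
v=7: a=7^-2·(≡6), b=7^-2·(≡5) mod 7; (6|7)=-1, (5|7)=-1; (−1)^{-2·-2·3}·(-1)^-2·(-1)^-2 = +1.
v=29: a=29^1·(≡14), b=29^2·(≡4) mod 29; (14|29)=-1, (4|29)=+1; (−1)^{1·2·14}·(-1)^2·(+1)^1 = +1.
v=5: a=5^0·(≡3), b=5^4·(≡2) mod 5; (3|5)=-1, (2|5)=-1; (−1)^{0·4·2}·(-1)^4·(-1)^0 = +1.
v=∞: -630982 < 0 and 413402 > 0  ⇒  (a,b)_∞ = +1.
v=19: a=19^0·(≡3), b=19^1·(≡8) mod 19; (3|19)=-1, (8|19)=-1; (−1)^{0·1·9}·(-1)^1·(-1)^0 = -1.
|Ram(-630982, 413402)| = 2, even; anisotropic at {19, 23}.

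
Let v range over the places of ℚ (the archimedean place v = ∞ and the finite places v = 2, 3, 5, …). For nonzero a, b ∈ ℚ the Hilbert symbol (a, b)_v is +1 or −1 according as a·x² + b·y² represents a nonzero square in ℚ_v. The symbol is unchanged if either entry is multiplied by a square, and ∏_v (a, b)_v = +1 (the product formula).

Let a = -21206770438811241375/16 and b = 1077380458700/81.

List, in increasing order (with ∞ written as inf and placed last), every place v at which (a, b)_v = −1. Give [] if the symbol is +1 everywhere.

Mod squares: a ≡ -5655, b ≡ 1547. Check v ∈ {∞, 2, 3, 5, 7, 13, 17, 29}.
v=29: a=29^3·(≡26), b=29^2·(≡11) mod 29; (26|29)=-1, (11|29)=-1; (−1)^{3·2·14}·(-1)^2·(-1)^3 = -1.
v=3: a=3^3·(≡2), b=3^-4·(≡2) mod 3; (2|3)=-1, (2|3)=-1; (−1)^{3·-4·1}·(-1)^-4·(-1)^3 = -1.
v=17: a=17^2·(≡14), b=17^1·(≡14) mod 17; (14|17)=-1, (14|17)=-1; (−1)^{2·1·8}·(-1)^1·(-1)^2 = -1.
v=2: v_2(a)=-4, v_2(b)=2; units ≡ 1, 3 (mod 8); ε·ε+αω+βω = 0·1+-4·1+2·0 ≡ 0  ⇒  (a,b)_2 = +1.
v=∞: -5655 < 0 and 1547 > 0  ⇒  (a,b)_∞ = +1.
v=5: a=5^3·(≡4), b=5^2·(≡3) mod 5; (4|5)=+1, (3|5)=-1; (−1)^{3·2·2}·(+1)^2·(-1)^3 = -1.
v=7: a=7^4·(≡1), b=7^3·(≡2) mod 7; (1|7)=+1, (2|7)=+1; (−1)^{4·3·3}·(+1)^3·(+1)^4 = +1.
v=13: a=13^5·(≡6), b=13^3·(≡7) mod 13; (6|13)=-1, (7|13)=-1; (−1)^{5·3·6}·(-1)^3·(-1)^5 = +1.
Ram(-5655, 1547) = {3, 5, 17, 29}; no ℚ_3-point on the conic.

[3, 5, 17, 29]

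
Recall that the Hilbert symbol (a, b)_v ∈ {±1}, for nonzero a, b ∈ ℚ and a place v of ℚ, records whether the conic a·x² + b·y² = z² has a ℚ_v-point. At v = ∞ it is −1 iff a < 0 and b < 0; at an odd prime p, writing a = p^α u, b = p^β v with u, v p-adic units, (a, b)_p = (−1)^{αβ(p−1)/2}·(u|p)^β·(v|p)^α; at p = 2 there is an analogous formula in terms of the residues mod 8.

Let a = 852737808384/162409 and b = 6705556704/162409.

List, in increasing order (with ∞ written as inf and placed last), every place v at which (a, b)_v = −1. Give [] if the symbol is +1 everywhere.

[3, 7, 11, 17]

(a, b) ≡ (6, 7854) mod (ℚ^×)²; places V = {2, 3, 7, 11, 13, 17, 31, ∞}.
(a,b)_7: α=2, u≡5; β=3, v≡1 (mod 7); (5|7)=-1, (1|7)=+1; sign (−1)^0·-1^3·+1^2 = -1.
(a,b)_3: α=5, u≡2; β=3, v≡2 (mod 3); (2|3)=-1, (2|3)=-1; sign (−1)^1·-1^3·-1^5 = -1.
(a,b)_∞: sgn(6)=+, sgn(7854)=+, so +1.
(a,b)_13: α=-2, u≡6; β=-2, v≡11 (mod 13); (6|13)=-1, (11|13)=-1; sign (−1)^0·-1^-2·-1^-2 = +1.
(a,b)_2: α=11, β=5; u≡3, v≡7 (mod 8); ε(u)ε(v)=1·1, αω(v)=11·0, βω(u)=5·1; sum ≡ 0  ⇒  +1.
(a,b)_11: α=2, u≡6; β=3, v≡10 (mod 11); (6|11)=-1, (10|11)=-1; sign (−1)^0·-1^3·-1^2 = -1.
(a,b)_17: α=2, u≡14; β=1, v≡5 (mod 17); (14|17)=-1, (5|17)=-1; sign (−1)^0·-1^1·-1^2 = -1.
(a,b)_31: α=-2, u≡27; β=-2, v≡15 (mod 31); (27|31)=-1, (15|31)=-1; sign (−1)^0·-1^-2·-1^-2 = +1.
|Ram(6, 7854)| = 4, even; anisotropic at {3, 7, 11, 17}.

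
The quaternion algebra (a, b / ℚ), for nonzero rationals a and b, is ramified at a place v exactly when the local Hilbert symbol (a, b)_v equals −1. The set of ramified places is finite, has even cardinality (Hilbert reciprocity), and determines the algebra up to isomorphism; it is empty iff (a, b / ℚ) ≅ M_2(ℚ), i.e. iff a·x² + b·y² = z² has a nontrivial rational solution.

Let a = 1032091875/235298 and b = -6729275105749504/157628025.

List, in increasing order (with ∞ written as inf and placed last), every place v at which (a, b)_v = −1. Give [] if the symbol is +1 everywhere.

Mod squares: a ≡ 40774, b ≡ -2809114. Check v ∈ {∞, 2, 3, 5, 7, 11, 17, 19, 23, 29, 31, 37}.
v=23: a=23^0·(≡8), b=23^2·(≡17) mod 23; (8|23)=+1, (17|23)=-1; (−1)^{0·2·11}·(+1)^2·(-1)^0 = +1.
v=29: a=29^1·(≡26), b=29^1·(≡20) mod 29; (26|29)=-1, (20|29)=+1; (−1)^{1·1·14}·(-1)^1·(+1)^1 = -1.
v=37: a=37^1·(≡5), b=37^1·(≡31) mod 37; (5|37)=-1, (31|37)=-1; (−1)^{1·1·18}·(-1)^1·(-1)^1 = +1.
v=11: a=11^0·(≡7), b=11^1·(≡10) mod 11; (7|11)=-1, (10|11)=-1; (−1)^{0·1·5}·(-1)^1·(-1)^0 = -1.
v=5: a=5^4·(≡4), b=5^-2·(≡1) mod 5; (4|5)=+1, (1|5)=+1; (−1)^{4·-2·2}·(+1)^-2·(+1)^4 = +1.
v=31: a=31^0·(≡5), b=31^-2·(≡27) mod 31; (5|31)=+1, (27|31)=-1; (−1)^{0·-2·15}·(+1)^-2·(-1)^0 = +1.
v=3: a=3^4·(≡1), b=3^-8·(≡2) mod 3; (1|3)=+1, (2|3)=-1; (−1)^{4·-8·1}·(+1)^-8·(-1)^4 = +1.
v=2: v_2(a)=-1, v_2(b)=9; units ≡ 3, 3 (mod 8); ε·ε+αω+βω = 1·1+-1·1+9·1 ≡ 1  ⇒  (a,b)_2 = -1.
v=7: a=7^-6·(≡5), b=7^3·(≡4) mod 7; (5|7)=-1, (4|7)=+1; (−1)^{-6·3·3}·(-1)^3·(+1)^-6 = -1.
v=17: a=17^0·(≡13), b=17^1·(≡9) mod 17; (13|17)=+1, (9|17)=+1; (−1)^{0·1·8}·(+1)^1·(+1)^0 = +1.
v=∞: 40774 > 0 and -2809114 < 0  ⇒  (a,b)_∞ = +1.
v=19: a=19^1·(≡12), b=19^2·(≡11) mod 19; (12|19)=-1, (11|19)=+1; (−1)^{1·2·9}·(-1)^2·(+1)^1 = +1.
|Ram(40774, -2809114)| = 4, even; anisotropic at {2, 7, 11, 29}.

[2, 7, 11, 29]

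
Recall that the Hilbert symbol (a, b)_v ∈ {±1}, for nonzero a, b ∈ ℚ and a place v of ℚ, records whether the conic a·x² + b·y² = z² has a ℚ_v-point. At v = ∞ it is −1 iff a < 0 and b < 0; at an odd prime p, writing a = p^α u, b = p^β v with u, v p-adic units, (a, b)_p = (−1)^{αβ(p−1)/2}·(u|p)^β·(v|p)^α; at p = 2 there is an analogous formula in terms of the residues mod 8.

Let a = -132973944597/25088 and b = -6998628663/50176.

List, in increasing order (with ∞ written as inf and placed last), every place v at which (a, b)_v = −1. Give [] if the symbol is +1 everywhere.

(a, b) ≡ (-25194, -663) mod (ℚ^×)²; places V = {2, 3, 7, 13, 17, 19, ∞}.
(a,b)_2: α=-9, β=-10; u≡3, v≡1 (mod 8); ε(u)ε(v)=1·0, αω(v)=-9·0, βω(u)=-10·1; sum ≡ 0  ⇒  +1.
(a,b)_∞: sgn(-25194)=−, sgn(-663)=−, so -1.
(a,b)_3: α=5, u≡2; β=5, v≡1 (mod 3); (2|3)=-1, (1|3)=+1; sign (−1)^1·-1^5·+1^5 = +1.
(a,b)_13: α=1, u≡10; β=1, v≡3 (mod 13); (10|13)=+1, (3|13)=+1; sign (−1)^0·+1^1·+1^1 = +1.
(a,b)_19: α=5, u≡6; β=4, v≡3 (mod 19); (6|19)=+1, (3|19)=-1; sign (−1)^0·+1^4·-1^5 = -1.
(a,b)_7: α=-2, u≡3; β=-2, v≡1 (mod 7); (3|7)=-1, (1|7)=+1; sign (−1)^0·-1^-2·+1^-2 = +1.
(a,b)_17: α=1, u≡10; β=1, v≡11 (mod 17); (10|17)=-1, (11|17)=-1; sign (−1)^0·-1^1·-1^1 = +1.
Ram(-25194, -663) = {19, ∞}; no ℚ_19-point on the conic.

[19, inf]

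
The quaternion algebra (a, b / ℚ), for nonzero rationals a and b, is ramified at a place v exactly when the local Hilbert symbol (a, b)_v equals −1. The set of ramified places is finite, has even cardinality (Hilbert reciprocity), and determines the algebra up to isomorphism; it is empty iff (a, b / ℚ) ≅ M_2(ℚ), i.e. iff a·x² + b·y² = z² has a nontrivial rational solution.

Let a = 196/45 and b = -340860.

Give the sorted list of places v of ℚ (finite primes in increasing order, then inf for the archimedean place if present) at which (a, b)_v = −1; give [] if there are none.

[3, 5, 13, 23]

(a, b) ≡ (5, -85215) mod (ℚ^×)²; places V = {2, 3, 5, 7, 13, 19, 23, ∞}.
(a,b)_13: α=0, u≡11; β=1, v≡1 (mod 13); (11|13)=-1, (1|13)=+1; sign (−1)^0·-1^1·+1^0 = -1.
(a,b)_7: α=2, u≡6; β=0, v≡5 (mod 7); (6|7)=-1, (5|7)=-1; sign (−1)^0·-1^0·-1^2 = +1.
(a,b)_23: α=0, u≡11; β=1, v≡15 (mod 23); (11|23)=-1, (15|23)=-1; sign (−1)^0·-1^1·-1^0 = -1.
(a,b)_∞: sgn(5)=+, sgn(-85215)=−, so +1.
(a,b)_19: α=0, u≡9; β=1, v≡15 (mod 19); (9|19)=+1, (15|19)=-1; sign (−1)^0·+1^1·-1^0 = +1.
(a,b)_2: α=2, β=2; u≡5, v≡1 (mod 8); ε(u)ε(v)=0·0, αω(v)=2·0, βω(u)=2·1; sum ≡ 0  ⇒  +1.
(a,b)_3: α=-2, u≡2; β=1, v≡2 (mod 3); (2|3)=-1, (2|3)=-1; sign (−1)^0·-1^1·-1^-2 = -1.
(a,b)_5: α=-1, u≡4; β=1, v≡3 (mod 5); (4|5)=+1, (3|5)=-1; sign (−1)^0·+1^1·-1^-1 = -1.
Ram(5, -85215) = {3, 5, 13, 23}; no ℚ_3-point on the conic.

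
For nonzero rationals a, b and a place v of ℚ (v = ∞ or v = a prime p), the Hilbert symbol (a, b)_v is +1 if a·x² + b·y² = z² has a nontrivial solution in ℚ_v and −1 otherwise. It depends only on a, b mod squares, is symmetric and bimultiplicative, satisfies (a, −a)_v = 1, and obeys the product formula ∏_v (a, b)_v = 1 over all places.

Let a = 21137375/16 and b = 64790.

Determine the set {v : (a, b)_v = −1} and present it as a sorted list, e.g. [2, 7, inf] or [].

[2, 5, 7, 11, 17, 19]

(a, b) ≡ (17255, 64790) mod (ℚ^×)²; places V = {2, 5, 7, 11, 17, 19, 29, 31, ∞}.
(a,b)_29: α=1, u≡12; β=0, v≡4 (mod 29); (12|29)=-1, (4|29)=+1; sign (−1)^0·-1^0·+1^1 = +1.
(a,b)_19: α=0, u≡10; β=1, v≡9 (mod 19); (10|19)=-1, (9|19)=+1; sign (−1)^0·-1^1·+1^0 = -1.
(a,b)_11: α=0, u≡10; β=1, v≡5 (mod 11); (10|11)=-1, (5|11)=+1; sign (−1)^0·-1^1·+1^0 = -1.
(a,b)_17: α=1, u≡5; β=0, v≡3 (mod 17); (5|17)=-1, (3|17)=-1; sign (−1)^0·-1^0·-1^1 = -1.
(a,b)_5: α=3, u≡4; β=1, v≡3 (mod 5); (4|5)=+1, (3|5)=-1; sign (−1)^0·+1^1·-1^3 = -1.
(a,b)_∞: sgn(17255)=+, sgn(64790)=+, so +1.
(a,b)_7: α=3, u≡2; β=0, v≡5 (mod 7); (2|7)=+1, (5|7)=-1; sign (−1)^0·+1^0·-1^3 = -1.
(a,b)_2: α=-4, β=1; u≡7, v≡3 (mod 8); ε(u)ε(v)=1·1, αω(v)=-4·1, βω(u)=1·0; sum ≡ 1  ⇒  -1.
(a,b)_31: α=0, u≡19; β=1, v≡13 (mod 31); (19|31)=+1, (13|31)=-1; sign (−1)^0·+1^1·-1^0 = +1.
|Ram(17255, 64790)| = 6, even; anisotropic at {2, 5, 7, 11, 17, 19}.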